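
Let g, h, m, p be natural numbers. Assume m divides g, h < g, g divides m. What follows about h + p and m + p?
h + p < m + p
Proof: g divides m and m divides g, so g = m. Since h < g, h < m. Then h + p < m + p.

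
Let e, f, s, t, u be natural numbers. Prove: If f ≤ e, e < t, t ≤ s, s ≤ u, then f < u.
From f ≤ e and e < t, f < t. t ≤ s and s ≤ u, hence t ≤ u. Since f < t, f < u.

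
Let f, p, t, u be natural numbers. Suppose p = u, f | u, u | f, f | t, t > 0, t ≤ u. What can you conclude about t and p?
t = p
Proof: f | u and u | f, thus f = u. f | t and t > 0, so f ≤ t. f = u, so u ≤ t. t ≤ u, so u = t. Since p = u, p = t. Then t = p.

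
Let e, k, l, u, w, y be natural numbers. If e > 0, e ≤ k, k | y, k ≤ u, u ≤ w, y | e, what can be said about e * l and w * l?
e * l ≤ w * l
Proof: k | y and y | e, hence k | e. Since e > 0, k ≤ e. e ≤ k, so k = e. k ≤ u and u ≤ w, thus k ≤ w. Because k = e, e ≤ w. Then e * l ≤ w * l.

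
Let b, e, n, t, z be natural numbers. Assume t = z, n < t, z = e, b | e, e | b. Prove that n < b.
Since t = z and z = e, t = e. e | b and b | e, thus e = b. Since t = e, t = b. n < t, so n < b.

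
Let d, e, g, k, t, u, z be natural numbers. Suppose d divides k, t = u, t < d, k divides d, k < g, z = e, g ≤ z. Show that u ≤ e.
t = u and t < d, therefore u < d. Since k divides d and d divides k, k = d. k < g, so d < g. Since u < d, u < g. z = e and g ≤ z, therefore g ≤ e. Since u < g, u < e. Then u ≤ e.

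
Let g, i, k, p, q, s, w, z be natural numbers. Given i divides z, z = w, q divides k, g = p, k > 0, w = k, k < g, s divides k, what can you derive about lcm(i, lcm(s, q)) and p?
lcm(i, lcm(s, q)) < p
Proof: From z = w and w = k, z = k. Since i divides z, i divides k. s divides k and q divides k, therefore lcm(s, q) divides k. Since i divides k, lcm(i, lcm(s, q)) divides k. k > 0, so lcm(i, lcm(s, q)) ≤ k. Since g = p and k < g, k < p. Since lcm(i, lcm(s, q)) ≤ k, lcm(i, lcm(s, q)) < p.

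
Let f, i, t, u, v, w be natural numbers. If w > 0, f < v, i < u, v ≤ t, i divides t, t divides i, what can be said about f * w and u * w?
f * w < u * w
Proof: t divides i and i divides t, so t = i. Since v ≤ t, v ≤ i. Since f < v, f < i. From i < u, f < u. From w > 0, by multiplying by a positive, f * w < u * w.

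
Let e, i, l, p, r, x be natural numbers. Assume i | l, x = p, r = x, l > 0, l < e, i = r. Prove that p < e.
r = x and x = p, hence r = p. i = r and i | l, so r | l. l > 0, so r ≤ l. l < e, so r < e. r = p, so p < e.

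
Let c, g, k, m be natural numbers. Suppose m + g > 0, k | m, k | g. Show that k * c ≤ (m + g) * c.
k | m and k | g, hence k | m + g. Since m + g > 0, k ≤ m + g. Then k * c ≤ (m + g) * c.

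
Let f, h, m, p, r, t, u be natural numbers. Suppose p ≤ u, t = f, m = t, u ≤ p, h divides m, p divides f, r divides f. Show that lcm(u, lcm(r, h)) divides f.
Because p ≤ u and u ≤ p, p = u. Since p divides f, u divides f. m = t and t = f, so m = f. Since h divides m, h divides f. r divides f, so lcm(r, h) divides f. u divides f, so lcm(u, lcm(r, h)) divides f.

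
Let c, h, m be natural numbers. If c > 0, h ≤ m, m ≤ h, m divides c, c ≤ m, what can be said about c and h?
c = h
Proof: Since h ≤ m and m ≤ h, h = m. Because m divides c and c > 0, m ≤ c. c ≤ m, so m = c. h = m, so h = c. Then c = h.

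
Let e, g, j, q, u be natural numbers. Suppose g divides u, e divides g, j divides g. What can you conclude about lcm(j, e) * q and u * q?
lcm(j, e) * q divides u * q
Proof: j divides g and e divides g, thus lcm(j, e) divides g. Since g divides u, lcm(j, e) divides u. Then lcm(j, e) * q divides u * q.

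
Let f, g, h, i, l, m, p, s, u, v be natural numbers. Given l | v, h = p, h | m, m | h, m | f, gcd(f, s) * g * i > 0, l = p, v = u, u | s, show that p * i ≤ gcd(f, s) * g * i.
m | h and h | m, so m = h. Since h = p, m = p. Because m | f, p | f. Because v = u and l | v, l | u. u | s, so l | s. l = p, so p | s. Because p | f, p | gcd(f, s). Then p | gcd(f, s) * g. Then p * i | gcd(f, s) * g * i. gcd(f, s) * g * i > 0, so p * i ≤ gcd(f, s) * g * i.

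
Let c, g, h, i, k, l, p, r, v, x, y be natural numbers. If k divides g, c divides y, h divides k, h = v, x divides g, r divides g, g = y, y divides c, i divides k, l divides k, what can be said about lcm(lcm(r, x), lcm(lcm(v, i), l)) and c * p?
lcm(lcm(r, x), lcm(lcm(v, i), l)) divides c * p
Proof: From y divides c and c divides y, y = c. From g = y, g = c. r divides g and x divides g, therefore lcm(r, x) divides g. Because h = v and h divides k, v divides k. i divides k, so lcm(v, i) divides k. Since l divides k, lcm(lcm(v, i), l) divides k. k divides g, so lcm(lcm(v, i), l) divides g. lcm(r, x) divides g, so lcm(lcm(r, x), lcm(lcm(v, i), l)) divides g. g = c, so lcm(lcm(r, x), lcm(lcm(v, i), l)) divides c. Then lcm(lcm(r, x), lcm(lcm(v, i), l)) divides c * p.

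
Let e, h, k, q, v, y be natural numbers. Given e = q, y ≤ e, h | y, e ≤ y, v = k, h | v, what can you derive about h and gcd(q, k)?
h | gcd(q, k)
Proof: From y ≤ e and e ≤ y, y = e. Because e = q, y = q. h | y, so h | q. v = k and h | v, thus h | k. Because h | q, h | gcd(q, k).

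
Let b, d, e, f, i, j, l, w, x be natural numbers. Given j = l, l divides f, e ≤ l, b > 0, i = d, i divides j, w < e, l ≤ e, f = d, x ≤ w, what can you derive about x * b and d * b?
x * b < d * b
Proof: f = d and l divides f, so l divides d. Since j = l and i divides j, i divides l. Since i = d, d divides l. l divides d, so l = d. e ≤ l and l ≤ e, thus e = l. w < e, so w < l. Since x ≤ w, x < l. Since l = d, x < d. Since b > 0, by multiplying by a positive, x * b < d * b.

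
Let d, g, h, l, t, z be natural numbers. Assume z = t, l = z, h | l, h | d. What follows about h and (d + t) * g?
h | (d + t) * g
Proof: l = z and z = t, hence l = t. h | l, so h | t. h | d, so h | d + t. Then h | (d + t) * g.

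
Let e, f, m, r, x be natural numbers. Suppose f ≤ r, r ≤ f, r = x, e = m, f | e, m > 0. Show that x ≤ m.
Because f ≤ r and r ≤ f, f = r. Since r = x, f = x. e = m and f | e, hence f | m. From f = x, x | m. From m > 0, x ≤ m.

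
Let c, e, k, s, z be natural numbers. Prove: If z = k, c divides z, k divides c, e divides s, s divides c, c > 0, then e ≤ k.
z = k and c divides z, hence c divides k. k divides c, so c = k. e divides s and s divides c, thus e divides c. c > 0, so e ≤ c. Since c = k, e ≤ k.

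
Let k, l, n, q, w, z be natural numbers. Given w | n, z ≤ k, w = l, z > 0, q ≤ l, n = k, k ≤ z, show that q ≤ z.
From k ≤ z and z ≤ k, k = z. n = k and w | n, hence w | k. k = z, so w | z. w = l, so l | z. z > 0, so l ≤ z. q ≤ l, so q ≤ z.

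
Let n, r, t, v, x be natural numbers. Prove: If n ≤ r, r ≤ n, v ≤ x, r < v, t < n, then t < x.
From n ≤ r and r ≤ n, n = r. t < n, so t < r. r < v and v ≤ x, therefore r < x. Since t < r, t < x.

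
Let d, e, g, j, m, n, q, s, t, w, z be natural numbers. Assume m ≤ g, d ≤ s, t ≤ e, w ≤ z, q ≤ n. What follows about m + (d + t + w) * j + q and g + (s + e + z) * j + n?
m + (d + t + w) * j + q ≤ g + (s + e + z) * j + n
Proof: d ≤ s and t ≤ e, therefore d + t ≤ s + e. From w ≤ z, d + t + w ≤ s + e + z. By multiplying by a non-negative, (d + t + w) * j ≤ (s + e + z) * j. From m ≤ g, m + (d + t + w) * j ≤ g + (s + e + z) * j. Since q ≤ n, m + (d + t + w) * j + q ≤ g + (s + e + z) * j + n.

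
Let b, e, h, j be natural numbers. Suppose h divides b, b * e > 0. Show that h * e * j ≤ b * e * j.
h divides b, thus h * e divides b * e. b * e > 0, so h * e ≤ b * e. By multiplying by a non-negative, h * e * j ≤ b * e * j.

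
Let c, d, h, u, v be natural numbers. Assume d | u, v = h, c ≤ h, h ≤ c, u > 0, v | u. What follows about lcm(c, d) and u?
lcm(c, d) ≤ u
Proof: h ≤ c and c ≤ h, therefore h = c. v = h, so v = c. Because v | u, c | u. d | u, so lcm(c, d) | u. u > 0, so lcm(c, d) ≤ u.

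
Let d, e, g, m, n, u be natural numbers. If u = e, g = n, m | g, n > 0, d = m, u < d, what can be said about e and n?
e < n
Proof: u = e and u < d, hence e < d. d = m, so e < m. g = n and m | g, therefore m | n. n > 0, so m ≤ n. Because e < m, e < n.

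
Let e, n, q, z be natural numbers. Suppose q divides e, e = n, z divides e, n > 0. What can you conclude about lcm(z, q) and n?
lcm(z, q) ≤ n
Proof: z divides e and q divides e, hence lcm(z, q) divides e. e = n, so lcm(z, q) divides n. Because n > 0, lcm(z, q) ≤ n.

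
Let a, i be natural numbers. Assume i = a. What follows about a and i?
a = i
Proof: i = a. By symmetry, a = i.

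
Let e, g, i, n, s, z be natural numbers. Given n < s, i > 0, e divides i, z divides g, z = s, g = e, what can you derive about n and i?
n < i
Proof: z = s and z divides g, hence s divides g. From g = e, s divides e. e divides i, so s divides i. Since i > 0, s ≤ i. n < s, so n < i.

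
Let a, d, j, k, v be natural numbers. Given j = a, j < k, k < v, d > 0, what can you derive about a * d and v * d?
a * d < v * d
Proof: Since j < k and k < v, j < v. Since j = a, a < v. Since d > 0, by multiplying by a positive, a * d < v * d.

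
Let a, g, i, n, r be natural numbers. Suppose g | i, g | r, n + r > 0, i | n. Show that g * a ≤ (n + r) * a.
Because g | i and i | n, g | n. g | r, so g | n + r. From n + r > 0, g ≤ n + r. Then g * a ≤ (n + r) * a.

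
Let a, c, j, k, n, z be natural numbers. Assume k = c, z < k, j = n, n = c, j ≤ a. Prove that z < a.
k = c and z < k, so z < c. j = n and n = c, so j = c. j ≤ a, so c ≤ a. z < c, so z < a.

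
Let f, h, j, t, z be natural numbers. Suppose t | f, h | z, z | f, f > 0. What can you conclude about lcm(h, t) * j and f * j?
lcm(h, t) * j ≤ f * j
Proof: h | z and z | f, hence h | f. Since t | f, lcm(h, t) | f. f > 0, so lcm(h, t) ≤ f. Then lcm(h, t) * j ≤ f * j.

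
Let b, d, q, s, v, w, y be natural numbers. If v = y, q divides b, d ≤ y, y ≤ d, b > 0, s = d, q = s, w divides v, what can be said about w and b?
w ≤ b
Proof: y ≤ d and d ≤ y, so y = d. v = y and w divides v, hence w divides y. y = d, so w divides d. q = s and q divides b, thus s divides b. Since s = d, d divides b. From w divides d, w divides b. b > 0, so w ≤ b.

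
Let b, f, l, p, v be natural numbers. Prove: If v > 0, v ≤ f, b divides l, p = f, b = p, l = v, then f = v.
Since b = p and b divides l, p divides l. Since l = v, p divides v. p = f, so f divides v. Since v > 0, f ≤ v. v ≤ f, so f = v.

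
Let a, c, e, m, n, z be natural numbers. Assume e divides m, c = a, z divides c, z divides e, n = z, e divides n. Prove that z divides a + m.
c = a and z divides c, so z divides a. Since n = z and e divides n, e divides z. z divides e, so e = z. Since e divides m, z divides m. Since z divides a, z divides a + m.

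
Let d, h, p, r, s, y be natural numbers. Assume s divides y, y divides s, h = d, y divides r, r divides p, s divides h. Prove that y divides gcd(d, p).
s divides y and y divides s, hence s = y. h = d and s divides h, therefore s divides d. s = y, so y divides d. Because y divides r and r divides p, y divides p. y divides d, so y divides gcd(d, p).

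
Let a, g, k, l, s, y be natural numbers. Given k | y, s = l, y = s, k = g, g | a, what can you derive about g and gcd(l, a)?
g | gcd(l, a)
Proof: Since y = s and s = l, y = l. k = g and k | y, therefore g | y. y = l, so g | l. g | a, so g | gcd(l, a).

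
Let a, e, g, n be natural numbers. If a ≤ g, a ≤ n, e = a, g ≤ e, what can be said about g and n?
g ≤ n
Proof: e = a and g ≤ e, so g ≤ a. From a ≤ g, a = g. a ≤ n, so g ≤ n.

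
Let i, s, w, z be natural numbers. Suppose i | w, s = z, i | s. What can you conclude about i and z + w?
i | z + w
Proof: s = z and i | s, thus i | z. i | w, so i | z + w.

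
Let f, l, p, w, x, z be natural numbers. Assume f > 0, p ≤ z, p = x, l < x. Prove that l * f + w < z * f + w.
p = x and p ≤ z, thus x ≤ z. Since l < x, l < z. From f > 0, by multiplying by a positive, l * f < z * f. Then l * f + w < z * f + w.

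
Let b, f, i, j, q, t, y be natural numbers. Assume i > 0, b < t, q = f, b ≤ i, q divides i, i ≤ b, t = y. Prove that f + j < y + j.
Since q divides i and i > 0, q ≤ i. Since q = f, f ≤ i. From b ≤ i and i ≤ b, b = i. Since b < t, i < t. Since t = y, i < y. f ≤ i, so f < y. Then f + j < y + j.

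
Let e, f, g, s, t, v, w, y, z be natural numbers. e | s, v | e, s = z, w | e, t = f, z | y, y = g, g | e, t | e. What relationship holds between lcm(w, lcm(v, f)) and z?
lcm(w, lcm(v, f)) | z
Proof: From s = z and e | s, e | z. y = g and z | y, hence z | g. g | e, so z | e. e | z, so e = z. t = f and t | e, therefore f | e. Since v | e, lcm(v, f) | e. Since w | e, lcm(w, lcm(v, f)) | e. e = z, so lcm(w, lcm(v, f)) | z.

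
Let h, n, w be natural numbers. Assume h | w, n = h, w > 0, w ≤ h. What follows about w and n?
w = n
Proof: h | w and w > 0, so h ≤ w. w ≤ h, so h = w. Since n = h, n = w. Then w = n.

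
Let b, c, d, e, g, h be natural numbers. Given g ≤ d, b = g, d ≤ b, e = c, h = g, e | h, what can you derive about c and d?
c | d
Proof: b = g and d ≤ b, thus d ≤ g. Since g ≤ d, g = d. Because h = g and e | h, e | g. e = c, so c | g. g = d, so c | d.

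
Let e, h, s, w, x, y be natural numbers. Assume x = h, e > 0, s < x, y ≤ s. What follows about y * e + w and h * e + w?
y * e + w < h * e + w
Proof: Because y ≤ s and s < x, y < x. x = h, so y < h. Since e > 0, y * e < h * e. Then y * e + w < h * e + w.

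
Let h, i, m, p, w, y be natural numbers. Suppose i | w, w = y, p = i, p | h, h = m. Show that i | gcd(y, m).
Because w = y and i | w, i | y. Since p = i and p | h, i | h. From h = m, i | m. Since i | y, i | gcd(y, m).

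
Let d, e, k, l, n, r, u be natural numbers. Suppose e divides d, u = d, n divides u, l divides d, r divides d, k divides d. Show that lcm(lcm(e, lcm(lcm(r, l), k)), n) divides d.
Because r divides d and l divides d, lcm(r, l) divides d. k divides d, so lcm(lcm(r, l), k) divides d. e divides d, so lcm(e, lcm(lcm(r, l), k)) divides d. u = d and n divides u, therefore n divides d. lcm(e, lcm(lcm(r, l), k)) divides d, so lcm(lcm(e, lcm(lcm(r, l), k)), n) divides d.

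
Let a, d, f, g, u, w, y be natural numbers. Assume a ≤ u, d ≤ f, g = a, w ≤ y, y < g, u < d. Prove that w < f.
g = a and y < g, hence y < a. a ≤ u, so y < u. Since w ≤ y, w < u. From u < d and d ≤ f, u < f. Since w < u, w < f.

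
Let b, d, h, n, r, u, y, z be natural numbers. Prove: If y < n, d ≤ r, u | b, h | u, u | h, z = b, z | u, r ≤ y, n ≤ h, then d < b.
From d ≤ r and r ≤ y, d ≤ y. z = b and z | u, thus b | u. Since u | b, u = b. Because h | u and u | h, h = u. Because y < n and n ≤ h, y < h. From h = u, y < u. Since u = b, y < b. d ≤ y, so d < b.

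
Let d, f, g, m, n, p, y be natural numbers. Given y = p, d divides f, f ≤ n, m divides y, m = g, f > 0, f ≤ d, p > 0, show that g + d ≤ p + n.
m = g and m divides y, thus g divides y. Because y = p, g divides p. Since p > 0, g ≤ p. d divides f and f > 0, so d ≤ f. f ≤ d, so f = d. f ≤ n, so d ≤ n. g ≤ p, so g + d ≤ p + n.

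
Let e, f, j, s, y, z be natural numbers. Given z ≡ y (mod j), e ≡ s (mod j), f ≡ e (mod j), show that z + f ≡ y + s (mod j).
f ≡ e (mod j) and e ≡ s (mod j), thus f ≡ s (mod j). Using z ≡ y (mod j) and adding congruences, z + f ≡ y + s (mod j).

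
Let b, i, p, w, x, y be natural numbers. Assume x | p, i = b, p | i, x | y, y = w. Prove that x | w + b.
y = w and x | y, so x | w. x | p and p | i, so x | i. Since i = b, x | b. Since x | w, x | w + b.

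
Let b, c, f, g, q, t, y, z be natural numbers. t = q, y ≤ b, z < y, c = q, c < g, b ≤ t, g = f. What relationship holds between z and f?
z < f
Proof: z < y and y ≤ b, hence z < b. From t = q and b ≤ t, b ≤ q. z < b, so z < q. c = q and c < g, thus q < g. Because z < q, z < g. From g = f, z < f.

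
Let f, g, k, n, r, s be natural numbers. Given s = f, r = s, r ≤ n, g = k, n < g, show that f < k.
Since r = s and r ≤ n, s ≤ n. s = f, so f ≤ n. g = k and n < g, hence n < k. Since f ≤ n, f < k.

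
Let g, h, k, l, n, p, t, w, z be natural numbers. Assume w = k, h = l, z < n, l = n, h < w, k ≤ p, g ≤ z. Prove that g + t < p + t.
Because g ≤ z and z < n, g < n. h = l and l = n, so h = n. From w = k and h < w, h < k. Since h = n, n < k. g < n, so g < k. Since k ≤ p, g < p. Then g + t < p + t.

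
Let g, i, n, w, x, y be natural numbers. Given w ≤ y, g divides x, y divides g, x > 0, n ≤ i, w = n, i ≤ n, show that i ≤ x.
Since n ≤ i and i ≤ n, n = i. Because w = n, w = i. Since w ≤ y, i ≤ y. y divides g and g divides x, so y divides x. From x > 0, y ≤ x. i ≤ y, so i ≤ x.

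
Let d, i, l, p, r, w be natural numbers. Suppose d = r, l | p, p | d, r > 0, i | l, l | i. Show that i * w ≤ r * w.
l | i and i | l, so l = i. l | p and p | d, thus l | d. From d = r, l | r. Since l = i, i | r. r > 0, so i ≤ r. Then i * w ≤ r * w.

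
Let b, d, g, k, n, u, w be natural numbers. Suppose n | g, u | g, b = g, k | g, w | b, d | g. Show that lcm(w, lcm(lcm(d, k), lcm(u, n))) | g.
Since b = g and w | b, w | g. Because d | g and k | g, lcm(d, k) | g. u | g and n | g, thus lcm(u, n) | g. From lcm(d, k) | g, lcm(lcm(d, k), lcm(u, n)) | g. w | g, so lcm(w, lcm(lcm(d, k), lcm(u, n))) | g.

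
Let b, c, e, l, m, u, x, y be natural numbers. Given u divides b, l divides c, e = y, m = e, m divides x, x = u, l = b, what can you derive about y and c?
y divides c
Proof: Since x = u and m divides x, m divides u. m = e, so e divides u. e = y, so y divides u. u divides b, so y divides b. l = b and l divides c, so b divides c. y divides b, so y divides c.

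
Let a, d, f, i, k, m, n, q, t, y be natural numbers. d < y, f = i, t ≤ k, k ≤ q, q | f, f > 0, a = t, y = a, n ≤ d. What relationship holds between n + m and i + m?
n + m < i + m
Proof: Because y = a and d < y, d < a. Since a = t, d < t. n ≤ d, so n < t. t ≤ k and k ≤ q, hence t ≤ q. q | f and f > 0, therefore q ≤ f. t ≤ q, so t ≤ f. Since f = i, t ≤ i. Since n < t, n < i. Then n + m < i + m.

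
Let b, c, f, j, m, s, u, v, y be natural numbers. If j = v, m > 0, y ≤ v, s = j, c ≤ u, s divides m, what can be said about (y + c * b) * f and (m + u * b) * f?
(y + c * b) * f ≤ (m + u * b) * f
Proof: Since s = j and s divides m, j divides m. j = v, so v divides m. Since m > 0, v ≤ m. y ≤ v, so y ≤ m. c ≤ u. By multiplying by a non-negative, c * b ≤ u * b. y ≤ m, so y + c * b ≤ m + u * b. By multiplying by a non-negative, (y + c * b) * f ≤ (m + u * b) * f.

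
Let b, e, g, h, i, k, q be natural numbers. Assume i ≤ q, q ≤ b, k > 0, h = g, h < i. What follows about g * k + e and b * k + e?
g * k + e < b * k + e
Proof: From h = g and h < i, g < i. i ≤ q, so g < q. q ≤ b, so g < b. Using k > 0 and multiplying by a positive, g * k < b * k. Then g * k + e < b * k + e.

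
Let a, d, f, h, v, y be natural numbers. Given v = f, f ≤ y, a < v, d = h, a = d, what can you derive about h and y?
h < y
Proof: a = d and a < v, hence d < v. d = h, so h < v. Because v = f, h < f. f ≤ y, so h < y.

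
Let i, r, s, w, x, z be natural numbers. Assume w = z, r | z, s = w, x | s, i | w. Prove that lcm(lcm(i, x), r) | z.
s = w and x | s, hence x | w. i | w, so lcm(i, x) | w. Because w = z, lcm(i, x) | z. r | z, so lcm(lcm(i, x), r) | z.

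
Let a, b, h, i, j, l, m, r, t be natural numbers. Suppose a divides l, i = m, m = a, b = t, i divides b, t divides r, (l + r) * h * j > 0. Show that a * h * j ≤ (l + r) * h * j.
Because i = m and m = a, i = a. b = t and i divides b, thus i divides t. t divides r, so i divides r. i = a, so a divides r. From a divides l, a divides l + r. Then a * h divides (l + r) * h. Then a * h * j divides (l + r) * h * j. Since (l + r) * h * j > 0, a * h * j ≤ (l + r) * h * j.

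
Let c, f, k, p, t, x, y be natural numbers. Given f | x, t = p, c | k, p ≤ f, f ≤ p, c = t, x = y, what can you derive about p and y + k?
p | y + k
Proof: f ≤ p and p ≤ f, so f = p. Since f | x, p | x. Since x = y, p | y. From c = t and t = p, c = p. Since c | k, p | k. Since p | y, p | y + k.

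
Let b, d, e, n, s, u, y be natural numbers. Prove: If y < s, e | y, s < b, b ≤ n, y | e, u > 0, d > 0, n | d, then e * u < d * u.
y | e and e | y, therefore y = e. s < b and b ≤ n, so s < n. y < s, so y < n. Since y = e, e < n. Because n | d and d > 0, n ≤ d. Since e < n, e < d. Since u > 0, e * u < d * u.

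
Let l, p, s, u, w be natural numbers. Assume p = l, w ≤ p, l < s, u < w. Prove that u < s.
Because p = l and w ≤ p, w ≤ l. Since l < s, w < s. Since u < w, u < s.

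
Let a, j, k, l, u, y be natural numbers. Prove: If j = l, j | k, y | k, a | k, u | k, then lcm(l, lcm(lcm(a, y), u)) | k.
j = l and j | k, hence l | k. Because a | k and y | k, lcm(a, y) | k. From u | k, lcm(lcm(a, y), u) | k. Since l | k, lcm(l, lcm(lcm(a, y), u)) | k.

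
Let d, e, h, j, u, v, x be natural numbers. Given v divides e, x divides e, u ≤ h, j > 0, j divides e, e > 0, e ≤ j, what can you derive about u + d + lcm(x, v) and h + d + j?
u + d + lcm(x, v) ≤ h + d + j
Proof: u ≤ h, thus u + d ≤ h + d. j divides e and e > 0, therefore j ≤ e. Since e ≤ j, e = j. x divides e and v divides e, therefore lcm(x, v) divides e. e = j, so lcm(x, v) divides j. j > 0, so lcm(x, v) ≤ j. Since u + d ≤ h + d, u + d + lcm(x, v) ≤ h + d + j.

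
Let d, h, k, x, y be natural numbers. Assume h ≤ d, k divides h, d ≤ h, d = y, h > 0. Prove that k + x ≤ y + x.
From h ≤ d and d ≤ h, h = d. Since d = y, h = y. k divides h and h > 0, thus k ≤ h. Since h = y, k ≤ y. Then k + x ≤ y + x.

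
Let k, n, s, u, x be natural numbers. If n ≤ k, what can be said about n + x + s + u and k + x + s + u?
n + x + s + u ≤ k + x + s + u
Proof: Because n ≤ k, n + x ≤ k + x. Then n + x + s ≤ k + x + s. Then n + x + s + u ≤ k + x + s + u.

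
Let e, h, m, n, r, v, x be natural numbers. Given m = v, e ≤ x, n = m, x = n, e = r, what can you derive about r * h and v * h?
r * h ≤ v * h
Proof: x = n and n = m, therefore x = m. m = v, so x = v. Since e ≤ x, e ≤ v. Since e = r, r ≤ v. Then r * h ≤ v * h.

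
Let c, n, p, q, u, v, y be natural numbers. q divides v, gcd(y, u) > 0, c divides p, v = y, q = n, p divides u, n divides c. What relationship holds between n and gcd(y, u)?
n ≤ gcd(y, u)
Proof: q = n and q divides v, thus n divides v. v = y, so n divides y. c divides p and p divides u, hence c divides u. Since n divides c, n divides u. From n divides y, n divides gcd(y, u). Since gcd(y, u) > 0, n ≤ gcd(y, u).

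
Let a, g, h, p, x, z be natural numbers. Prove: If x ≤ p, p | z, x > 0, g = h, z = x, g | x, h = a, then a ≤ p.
z = x and p | z, hence p | x. x > 0, so p ≤ x. x ≤ p, so x = p. Because g = h and h = a, g = a. Because g | x and x > 0, g ≤ x. g = a, so a ≤ x. x = p, so a ≤ p.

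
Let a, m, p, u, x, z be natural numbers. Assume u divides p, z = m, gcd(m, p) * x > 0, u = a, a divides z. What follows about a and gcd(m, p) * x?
a ≤ gcd(m, p) * x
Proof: Since z = m and a divides z, a divides m. u = a and u divides p, therefore a divides p. a divides m, so a divides gcd(m, p). Then a divides gcd(m, p) * x. From gcd(m, p) * x > 0, a ≤ gcd(m, p) * x.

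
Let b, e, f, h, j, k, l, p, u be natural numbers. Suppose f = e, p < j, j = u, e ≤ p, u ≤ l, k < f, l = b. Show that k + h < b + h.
Because f = e and k < f, k < e. Since e ≤ p, k < p. j = u and p < j, thus p < u. Because k < p, k < u. u ≤ l, so k < l. l = b, so k < b. Then k + h < b + h.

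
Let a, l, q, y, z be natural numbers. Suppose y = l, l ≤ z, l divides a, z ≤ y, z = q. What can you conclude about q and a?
q divides a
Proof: y = l and z ≤ y, therefore z ≤ l. l ≤ z, so l = z. Since l divides a, z divides a. Since z = q, q divides a.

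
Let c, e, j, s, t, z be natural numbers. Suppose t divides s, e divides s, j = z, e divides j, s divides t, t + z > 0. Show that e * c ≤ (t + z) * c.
Since s divides t and t divides s, s = t. Because e divides s, e divides t. j = z and e divides j, thus e divides z. e divides t, so e divides t + z. From t + z > 0, e ≤ t + z. By multiplying by a non-negative, e * c ≤ (t + z) * c.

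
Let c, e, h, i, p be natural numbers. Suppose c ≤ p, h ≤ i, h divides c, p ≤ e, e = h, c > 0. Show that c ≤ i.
h divides c and c > 0, so h ≤ c. Since c ≤ p and p ≤ e, c ≤ e. e = h, so c ≤ h. Since h ≤ c, h = c. Since h ≤ i, c ≤ i.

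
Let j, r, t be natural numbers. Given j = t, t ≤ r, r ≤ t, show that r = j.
t ≤ r and r ≤ t, hence t = r. Since j = t, j = r. Then r = j.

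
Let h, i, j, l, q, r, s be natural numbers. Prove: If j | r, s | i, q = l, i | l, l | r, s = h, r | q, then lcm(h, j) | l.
Since s | i and i | l, s | l. s = h, so h | l. Since q = l and r | q, r | l. Since l | r, r = l. Since j | r, j | l. h | l, so lcm(h, j) | l.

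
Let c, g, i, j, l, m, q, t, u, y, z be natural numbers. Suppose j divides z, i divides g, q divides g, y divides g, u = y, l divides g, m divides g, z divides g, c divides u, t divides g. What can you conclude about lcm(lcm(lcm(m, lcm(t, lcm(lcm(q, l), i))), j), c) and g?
lcm(lcm(lcm(m, lcm(t, lcm(lcm(q, l), i))), j), c) divides g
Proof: q divides g and l divides g, so lcm(q, l) divides g. Since i divides g, lcm(lcm(q, l), i) divides g. Since t divides g, lcm(t, lcm(lcm(q, l), i)) divides g. m divides g, so lcm(m, lcm(t, lcm(lcm(q, l), i))) divides g. j divides z and z divides g, hence j divides g. lcm(m, lcm(t, lcm(lcm(q, l), i))) divides g, so lcm(lcm(m, lcm(t, lcm(lcm(q, l), i))), j) divides g. u = y and c divides u, thus c divides y. y divides g, so c divides g. Because lcm(lcm(m, lcm(t, lcm(lcm(q, l), i))), j) divides g, lcm(lcm(lcm(m, lcm(t, lcm(lcm(q, l), i))), j), c) divides g.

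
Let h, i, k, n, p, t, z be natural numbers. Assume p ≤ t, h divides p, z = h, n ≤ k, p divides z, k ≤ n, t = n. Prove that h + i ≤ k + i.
z = h and p divides z, therefore p divides h. h divides p, so p = h. Because n ≤ k and k ≤ n, n = k. Since t = n, t = k. p ≤ t, so p ≤ k. p = h, so h ≤ k. Then h + i ≤ k + i.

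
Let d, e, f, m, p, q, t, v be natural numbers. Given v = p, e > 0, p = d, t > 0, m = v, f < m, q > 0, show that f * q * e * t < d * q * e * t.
Since v = p and p = d, v = d. From m = v and f < m, f < v. v = d, so f < d. Since q > 0, by multiplying by a positive, f * q < d * q. Since e > 0, by multiplying by a positive, f * q * e < d * q * e. Since t > 0, by multiplying by a positive, f * q * e * t < d * q * e * t.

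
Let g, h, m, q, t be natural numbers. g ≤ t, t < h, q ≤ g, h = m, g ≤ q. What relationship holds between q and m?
q < m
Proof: g ≤ q and q ≤ g, therefore g = q. g ≤ t, so q ≤ t. t < h, so q < h. Since h = m, q < m.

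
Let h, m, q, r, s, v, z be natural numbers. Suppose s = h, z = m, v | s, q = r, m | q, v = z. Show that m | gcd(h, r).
s = h and v | s, hence v | h. Since v = z, z | h. z = m, so m | h. q = r and m | q, thus m | r. Since m | h, m | gcd(h, r).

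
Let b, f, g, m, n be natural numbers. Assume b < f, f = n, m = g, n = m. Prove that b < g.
n = m and m = g, therefore n = g. Since f = n and b < f, b < n. Since n = g, b < g.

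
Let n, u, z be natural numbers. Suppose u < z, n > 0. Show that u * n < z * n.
u < z and n > 0. By multiplying by a positive, u * n < z * n.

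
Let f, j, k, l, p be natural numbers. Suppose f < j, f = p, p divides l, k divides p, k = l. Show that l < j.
k = l and k divides p, hence l divides p. p divides l, so p = l. Because f = p and f < j, p < j. Since p = l, l < j.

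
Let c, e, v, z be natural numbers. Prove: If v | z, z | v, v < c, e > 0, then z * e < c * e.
Since v | z and z | v, v = z. v < c, so z < c. e > 0, so z * e < c * e.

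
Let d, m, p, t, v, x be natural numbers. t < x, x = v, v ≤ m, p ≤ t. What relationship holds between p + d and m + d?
p + d < m + d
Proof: p ≤ t and t < x, thus p < x. Since x = v, p < v. v ≤ m, so p < m. Then p + d < m + d.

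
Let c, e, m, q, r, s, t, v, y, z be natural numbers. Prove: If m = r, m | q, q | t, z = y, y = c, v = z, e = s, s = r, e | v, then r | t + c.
Since m | q and q | t, m | t. Since m = r, r | t. z = y and y = c, hence z = c. e = s and s = r, thus e = r. e | v, so r | v. v = z, so r | z. z = c, so r | c. Since r | t, r | t + c.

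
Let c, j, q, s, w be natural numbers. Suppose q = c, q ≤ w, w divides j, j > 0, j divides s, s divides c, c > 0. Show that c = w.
q = c and q ≤ w, hence c ≤ w. w divides j and j > 0, thus w ≤ j. Since j divides s and s divides c, j divides c. Since c > 0, j ≤ c. w ≤ j, so w ≤ c. c ≤ w, so c = w.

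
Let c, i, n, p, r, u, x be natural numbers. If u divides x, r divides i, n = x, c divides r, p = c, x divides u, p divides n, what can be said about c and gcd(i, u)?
c divides gcd(i, u)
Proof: c divides r and r divides i, hence c divides i. Because x divides u and u divides x, x = u. Since n = x, n = u. p = c and p divides n, hence c divides n. n = u, so c divides u. c divides i, so c divides gcd(i, u).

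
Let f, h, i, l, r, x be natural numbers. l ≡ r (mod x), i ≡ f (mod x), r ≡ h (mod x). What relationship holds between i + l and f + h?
i + l ≡ f + h (mod x)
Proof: From l ≡ r (mod x) and r ≡ h (mod x), l ≡ h (mod x). i ≡ f (mod x), so i + l ≡ f + h (mod x).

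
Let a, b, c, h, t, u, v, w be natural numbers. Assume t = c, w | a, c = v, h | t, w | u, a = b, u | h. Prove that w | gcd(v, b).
t = c and c = v, therefore t = v. w | u and u | h, hence w | h. h | t, so w | t. Because t = v, w | v. Since a = b and w | a, w | b. Since w | v, w | gcd(v, b).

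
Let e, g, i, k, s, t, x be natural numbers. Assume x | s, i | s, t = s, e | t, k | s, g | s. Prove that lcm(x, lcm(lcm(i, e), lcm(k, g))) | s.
From t = s and e | t, e | s. i | s, so lcm(i, e) | s. k | s and g | s, thus lcm(k, g) | s. lcm(i, e) | s, so lcm(lcm(i, e), lcm(k, g)) | s. Since x | s, lcm(x, lcm(lcm(i, e), lcm(k, g))) | s.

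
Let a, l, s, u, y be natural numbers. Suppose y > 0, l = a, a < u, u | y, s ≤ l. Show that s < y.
l = a and s ≤ l, therefore s ≤ a. a < u, so s < u. u | y and y > 0, thus u ≤ y. s < u, so s < y.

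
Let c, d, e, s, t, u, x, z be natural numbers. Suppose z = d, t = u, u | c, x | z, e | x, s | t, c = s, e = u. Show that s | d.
c = s and u | c, thus u | s. t = u and s | t, thus s | u. u | s, so u = s. z = d and x | z, thus x | d. Since e | x, e | d. e = u, so u | d. From u = s, s | d.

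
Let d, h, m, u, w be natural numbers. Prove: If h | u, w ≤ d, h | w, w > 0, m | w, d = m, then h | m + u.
From d = m and w ≤ d, w ≤ m. m | w and w > 0, therefore m ≤ w. w ≤ m, so w = m. h | w, so h | m. h | u, so h | m + u.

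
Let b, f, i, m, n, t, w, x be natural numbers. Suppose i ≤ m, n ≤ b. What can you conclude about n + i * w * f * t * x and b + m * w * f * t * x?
n + i * w * f * t * x ≤ b + m * w * f * t * x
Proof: i ≤ m, hence i * w ≤ m * w. Then i * w * f ≤ m * w * f. Then i * w * f * t ≤ m * w * f * t. Then i * w * f * t * x ≤ m * w * f * t * x. n ≤ b, so n + i * w * f * t * x ≤ b + m * w * f * t * x.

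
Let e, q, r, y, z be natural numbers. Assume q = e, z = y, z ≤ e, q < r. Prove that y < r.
z = y and z ≤ e, so y ≤ e. q = e and q < r, hence e < r. Since y ≤ e, y < r.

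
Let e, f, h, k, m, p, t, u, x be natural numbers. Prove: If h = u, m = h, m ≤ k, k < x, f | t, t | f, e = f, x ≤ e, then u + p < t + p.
Since m = h and m ≤ k, h ≤ k. From k < x, h < x. Because f | t and t | f, f = t. Because e = f and x ≤ e, x ≤ f. Since f = t, x ≤ t. Since h < x, h < t. h = u, so u < t. Then u + p < t + p.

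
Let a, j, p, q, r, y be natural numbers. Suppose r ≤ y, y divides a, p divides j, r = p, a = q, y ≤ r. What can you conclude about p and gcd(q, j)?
p divides gcd(q, j)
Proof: Since y ≤ r and r ≤ y, y = r. r = p, so y = p. Since y divides a, p divides a. a = q, so p divides q. p divides j, so p divides gcd(q, j).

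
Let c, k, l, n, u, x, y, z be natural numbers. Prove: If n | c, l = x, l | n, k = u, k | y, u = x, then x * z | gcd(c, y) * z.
l | n and n | c, hence l | c. l = x, so x | c. k = u and u = x, so k = x. k | y, so x | y. x | c, so x | gcd(c, y). Then x * z | gcd(c, y) * z.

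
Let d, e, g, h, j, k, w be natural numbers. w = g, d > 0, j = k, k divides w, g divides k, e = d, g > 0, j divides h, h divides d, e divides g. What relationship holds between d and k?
d = k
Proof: Since w = g and k divides w, k divides g. Since g divides k, g = k. e = d and e divides g, thus d divides g. From g > 0, d ≤ g. g = k, so d ≤ k. j divides h and h divides d, therefore j divides d. Since j = k, k divides d. Because d > 0, k ≤ d. Since d ≤ k, d = k.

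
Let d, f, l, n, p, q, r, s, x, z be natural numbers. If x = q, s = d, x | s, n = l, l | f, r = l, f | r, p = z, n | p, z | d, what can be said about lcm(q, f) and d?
lcm(q, f) | d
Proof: s = d and x | s, so x | d. x = q, so q | d. Since r = l and f | r, f | l. Because l | f, l = f. Since n = l, n = f. p = z and n | p, so n | z. Since n = f, f | z. Since z | d, f | d. Since q | d, lcm(q, f) | d.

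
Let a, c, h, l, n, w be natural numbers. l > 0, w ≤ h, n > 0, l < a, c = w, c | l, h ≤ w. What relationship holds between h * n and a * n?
h * n < a * n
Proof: w ≤ h and h ≤ w, thus w = h. Because c | l and l > 0, c ≤ l. Since c = w, w ≤ l. Since l < a, w < a. w = h, so h < a. Since n > 0, h * n < a * n.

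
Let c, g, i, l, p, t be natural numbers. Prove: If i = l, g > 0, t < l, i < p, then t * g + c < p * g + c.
Because i = l and i < p, l < p. t < l, so t < p. Since g > 0, t * g < p * g. Then t * g + c < p * g + c.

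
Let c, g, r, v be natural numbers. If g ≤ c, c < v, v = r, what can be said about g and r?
g < r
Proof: g ≤ c and c < v, therefore g < v. Because v = r, g < r.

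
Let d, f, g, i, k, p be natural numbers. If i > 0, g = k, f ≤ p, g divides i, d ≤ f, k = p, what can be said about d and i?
d ≤ i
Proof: d ≤ f and f ≤ p, thus d ≤ p. From g divides i and i > 0, g ≤ i. g = k, so k ≤ i. Since k = p, p ≤ i. Since d ≤ p, d ≤ i.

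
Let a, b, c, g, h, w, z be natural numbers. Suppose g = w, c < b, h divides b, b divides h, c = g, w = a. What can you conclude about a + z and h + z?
a + z < h + z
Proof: From g = w and w = a, g = a. Because b divides h and h divides b, b = h. c = g and c < b, hence g < b. b = h, so g < h. From g = a, a < h. Then a + z < h + z.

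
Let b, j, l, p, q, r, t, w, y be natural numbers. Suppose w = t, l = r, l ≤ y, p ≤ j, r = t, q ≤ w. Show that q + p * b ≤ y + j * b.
w = t and q ≤ w, therefore q ≤ t. l = r and r = t, hence l = t. Since l ≤ y, t ≤ y. q ≤ t, so q ≤ y. p ≤ j. By multiplying by a non-negative, p * b ≤ j * b. Since q ≤ y, q + p * b ≤ y + j * b.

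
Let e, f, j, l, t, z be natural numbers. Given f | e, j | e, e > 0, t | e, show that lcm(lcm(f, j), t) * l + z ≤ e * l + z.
f | e and j | e, thus lcm(f, j) | e. t | e, so lcm(lcm(f, j), t) | e. e > 0, so lcm(lcm(f, j), t) ≤ e. Then lcm(lcm(f, j), t) * l ≤ e * l. Then lcm(lcm(f, j), t) * l + z ≤ e * l + z.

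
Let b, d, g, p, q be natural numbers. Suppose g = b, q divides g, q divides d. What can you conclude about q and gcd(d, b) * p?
q divides gcd(d, b) * p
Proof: g = b and q divides g, therefore q divides b. Since q divides d, q divides gcd(d, b). Then q divides gcd(d, b) * p.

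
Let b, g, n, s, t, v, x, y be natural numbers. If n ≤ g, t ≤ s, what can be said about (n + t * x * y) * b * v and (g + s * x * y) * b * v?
(n + t * x * y) * b * v ≤ (g + s * x * y) * b * v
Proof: Since t ≤ s, by multiplying by a non-negative, t * x ≤ s * x. By multiplying by a non-negative, t * x * y ≤ s * x * y. n ≤ g, so n + t * x * y ≤ g + s * x * y. By multiplying by a non-negative, (n + t * x * y) * b ≤ (g + s * x * y) * b. By multiplying by a non-negative, (n + t * x * y) * b * v ≤ (g + s * x * y) * b * v.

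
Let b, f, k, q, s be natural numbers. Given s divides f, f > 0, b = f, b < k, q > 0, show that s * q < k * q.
s divides f and f > 0, thus s ≤ f. b = f and b < k, therefore f < k. From s ≤ f, s < k. Since q > 0, by multiplying by a positive, s * q < k * q.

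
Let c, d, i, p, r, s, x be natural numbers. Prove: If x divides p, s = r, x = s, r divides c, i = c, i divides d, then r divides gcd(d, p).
i = c and i divides d, so c divides d. Because r divides c, r divides d. x = s and x divides p, hence s divides p. s = r, so r divides p. r divides d, so r divides gcd(d, p).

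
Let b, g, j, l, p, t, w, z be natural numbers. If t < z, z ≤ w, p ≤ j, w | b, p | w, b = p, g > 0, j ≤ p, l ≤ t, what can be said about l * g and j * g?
l * g < j * g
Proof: b = p and w | b, thus w | p. From p | w, w = p. From p ≤ j and j ≤ p, p = j. Since w = p, w = j. Because l ≤ t and t < z, l < z. z ≤ w, so l < w. Since w = j, l < j. Because g > 0, l * g < j * g.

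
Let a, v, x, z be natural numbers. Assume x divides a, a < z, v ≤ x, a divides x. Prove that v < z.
Because x divides a and a divides x, x = a. Since v ≤ x, v ≤ a. Since a < z, v < z.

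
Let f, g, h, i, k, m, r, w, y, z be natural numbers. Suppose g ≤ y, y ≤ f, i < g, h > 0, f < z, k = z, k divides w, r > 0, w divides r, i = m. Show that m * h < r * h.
i < g and g ≤ y, so i < y. Since i = m, m < y. y ≤ f and f < z, thus y < z. Because k divides w and w divides r, k divides r. Since k = z, z divides r. r > 0, so z ≤ r. Since y < z, y < r. From m < y, m < r. Combined with h > 0, by multiplying by a positive, m * h < r * h.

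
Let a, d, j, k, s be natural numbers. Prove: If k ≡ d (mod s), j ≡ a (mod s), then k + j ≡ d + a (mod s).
From k ≡ d (mod s) and j ≡ a (mod s), by adding congruences, k + j ≡ d + a (mod s).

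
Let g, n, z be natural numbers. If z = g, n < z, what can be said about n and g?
n < g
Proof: z = g and n < z. By substitution, n < g.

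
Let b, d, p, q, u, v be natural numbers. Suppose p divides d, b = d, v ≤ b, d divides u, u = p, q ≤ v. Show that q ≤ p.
u = p and d divides u, thus d divides p. p divides d, so d = p. b = d, so b = p. q ≤ v and v ≤ b, therefore q ≤ b. Since b = p, q ≤ p.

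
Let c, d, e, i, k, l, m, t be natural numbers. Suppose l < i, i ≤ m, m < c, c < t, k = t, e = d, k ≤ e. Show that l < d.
m < c and c < t, thus m < t. i ≤ m, so i < t. e = d and k ≤ e, thus k ≤ d. Since k = t, t ≤ d. Because i < t, i < d. l < i, so l < d.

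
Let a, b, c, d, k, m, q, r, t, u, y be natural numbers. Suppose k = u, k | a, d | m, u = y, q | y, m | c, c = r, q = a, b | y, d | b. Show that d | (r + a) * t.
d | m and m | c, so d | c. From c = r, d | r. Since k = u and k | a, u | a. u = y, so y | a. q = a and q | y, thus a | y. From y | a, y = a. Since d | b and b | y, d | y. y = a, so d | a. Since d | r, d | r + a. Then d | (r + a) * t.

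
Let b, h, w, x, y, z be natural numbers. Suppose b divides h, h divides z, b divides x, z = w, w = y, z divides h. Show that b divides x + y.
z = w and w = y, thus z = y. h divides z and z divides h, thus h = z. b divides h, so b divides z. z = y, so b divides y. Since b divides x, b divides x + y.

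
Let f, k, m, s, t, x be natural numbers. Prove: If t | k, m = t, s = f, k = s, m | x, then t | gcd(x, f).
Because m = t and m | x, t | x. Since k = s and t | k, t | s. From s = f, t | f. t | x, so t | gcd(x, f).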